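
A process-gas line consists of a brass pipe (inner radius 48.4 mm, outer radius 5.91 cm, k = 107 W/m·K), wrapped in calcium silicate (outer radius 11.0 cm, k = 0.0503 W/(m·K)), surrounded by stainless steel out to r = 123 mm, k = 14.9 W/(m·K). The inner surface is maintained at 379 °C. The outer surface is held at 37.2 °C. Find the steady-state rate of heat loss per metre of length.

Resistance network (inner→outer):
  R'_brass = ln(0.0591/0.0484)/(2πk) = 0.1997/(2π·107) = 2.971×10^-4 m·K/W
  R'_calcium silicate = ln(0.110/0.0591)/(2πk) = 0.6212/(2π·0.0503) = 1.966 m·K/W
  R'_stainless steel = ln(0.123/0.110)/(2πk) = 0.1117/(2π·14.9) = 0.001193 m·K/W
ΣR = 2.971×10^-4 + 1.966 + 0.001193 = 1.967 m·K/W
Q' = ΔT/ΣR = (379 °C − 37.2 °C)/1.967 = 174 W/m

Q' = 174 W/m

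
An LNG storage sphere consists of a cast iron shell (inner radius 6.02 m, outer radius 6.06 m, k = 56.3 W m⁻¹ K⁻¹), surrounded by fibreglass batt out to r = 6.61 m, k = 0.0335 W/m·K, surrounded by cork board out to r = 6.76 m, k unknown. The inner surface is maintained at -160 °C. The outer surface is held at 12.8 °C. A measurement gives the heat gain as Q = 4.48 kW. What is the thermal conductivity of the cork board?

k = 0.0449 W/m·K

ΣR = ΔT/Q = |-160 − 12.8|/4480 = 0.03857 K/W
Known resistances:
  R_cast iron = (1/6.02 − 1/6.06)/(4πk) = 0.001096/(4π·56.3) = 1.550×10^-6 K/W
  R_fibreglass batt = (1/6.06 − 1/6.61)/(4πk) = 0.01373/(4π·0.0335) = 0.03262 K/W
R_cork board = ΣR − ΣR_known = 0.03857 − 0.03262 = 0.005950 K/W
(1/r₁−1/r₂)/(4πk) = 0.005950 ⇒ k = 0.003357/(4π·0.005950) = 0.0449 W/m·K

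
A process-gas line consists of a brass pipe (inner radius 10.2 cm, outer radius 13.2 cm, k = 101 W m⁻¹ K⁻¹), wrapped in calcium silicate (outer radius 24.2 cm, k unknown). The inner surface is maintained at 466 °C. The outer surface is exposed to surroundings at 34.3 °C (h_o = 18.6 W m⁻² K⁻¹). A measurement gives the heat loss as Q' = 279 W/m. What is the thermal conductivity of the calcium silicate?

k = 0.0638 W/m·K

ΣR = ΔT/Q' = |466 − 34.3|/279 = 1.547 m·K/W
Known resistances:
  R'_brass = ln(0.132/0.102)/(2πk) = 0.2578/(2π·101) = 4.063×10^-4 m·K/W
  R'_conv,out = 1/(2πr h) = 1/(2π·0.242·18.6) = 0.03536 m·K/W
R_calcium silicate = ΣR − ΣR_known = 1.547 − 0.03577 = 1.511 m·K/W
ln(r₂/r₁)/(2πk) = 1.511 ⇒ k = 0.6061/(2π·1.511) = 0.0638 W/m·K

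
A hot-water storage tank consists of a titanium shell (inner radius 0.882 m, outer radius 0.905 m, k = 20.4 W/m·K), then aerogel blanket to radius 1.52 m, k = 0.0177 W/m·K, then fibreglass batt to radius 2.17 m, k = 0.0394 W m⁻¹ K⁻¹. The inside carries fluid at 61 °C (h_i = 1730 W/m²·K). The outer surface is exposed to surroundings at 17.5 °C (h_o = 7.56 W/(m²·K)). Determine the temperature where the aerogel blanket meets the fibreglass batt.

T = 24.7 °C

Series thermal resistances, inner to outer:
  R_conv,in = 1/(4πr²h) = 1/(4π·0.882²·1730) = 5.913×10^-5 K/W
  R_titanium = (1/0.882 − 1/0.905)/(4πk) = 0.02881/(4π·20.4) = 1.124×10^-4 K/W
  R_aerogel blanket = (1/0.905 − 1/1.52)/(4πk) = 0.4471/(4π·0.0177) = 2.010 K/W
  R_fibreglass batt = (1/1.52 − 1/2.17)/(4πk) = 0.1971/(4π·0.0394) = 0.3980 K/W
  R_conv,out = 1/(4πr²h) = 1/(4π·2.17²·7.56) = 0.002235 K/W
ΣR = 5.913×10^-5 + 1.124×10^-4 + 2.010 + 0.3980 + 0.002235 = 2.410 K/W
Q = ΔT/ΣR = (61 °C − 17.5 °C)/2.410 = 18.05 W
From the inner boundary to the aerogel blanket/fibreglass batt interface, ΣR_partial = 2.010 K/W.
T_interface = T_in − Q·ΣR_partial = 61 °C − (18.05)(2.010) = 24.7 °C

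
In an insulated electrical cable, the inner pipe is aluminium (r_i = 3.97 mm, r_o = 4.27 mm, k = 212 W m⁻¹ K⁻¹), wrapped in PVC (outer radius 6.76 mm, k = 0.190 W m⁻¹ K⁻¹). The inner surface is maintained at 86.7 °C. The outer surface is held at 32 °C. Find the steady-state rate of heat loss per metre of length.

Q' = 142 W/m

Series thermal resistances, inner to outer:
  R'_aluminium = ln(0.00427/0.00397)/(2πk) = 0.07285/(2π·212) = 5.469×10^-5 m·K/W
  R'_PVC = ln(0.00676/0.00427)/(2πk) = 0.4594/(2π·0.190) = 0.3848 m·K/W
ΣR = 5.469×10^-5 + 0.3848 = 0.3849 m·K/W
Q' = ΔT/ΣR = (86.7 °C − 32 °C)/0.3849 = 142 W/m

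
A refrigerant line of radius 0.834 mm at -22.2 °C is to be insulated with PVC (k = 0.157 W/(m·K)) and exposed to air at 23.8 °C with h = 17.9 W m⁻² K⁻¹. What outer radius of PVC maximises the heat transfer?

r_cr = 0.877 cm

For a cylinder, r_cr = k_ins/h = 0.157/17.9 = 0.00877 m = 0.877 cm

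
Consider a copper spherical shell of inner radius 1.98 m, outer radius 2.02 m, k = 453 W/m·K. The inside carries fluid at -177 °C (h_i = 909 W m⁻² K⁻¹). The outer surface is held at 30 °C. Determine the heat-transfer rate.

Q = 8590 kW

Treat each layer as a resistance in series:
  R_conv,in = 1/(4πr²h) = 1/(4π·1.98²·909) = 2.233×10^-5 K/W
  R_copper = (1/1.98 − 1/2.02)/(4πk) = 0.01000/(4π·453) = 1.757×10^-6 K/W
ΣR = 2.233×10^-5 + 1.757×10^-6 = 2.409×10^-5 K/W
Q = ΔT/ΣR = (-177 °C − 30 °C)/2.409×10^-5 = -8.59×10^6 W
(Negative Q ⇒ heat flows inward; heat gain = 8.59×10^6 W.)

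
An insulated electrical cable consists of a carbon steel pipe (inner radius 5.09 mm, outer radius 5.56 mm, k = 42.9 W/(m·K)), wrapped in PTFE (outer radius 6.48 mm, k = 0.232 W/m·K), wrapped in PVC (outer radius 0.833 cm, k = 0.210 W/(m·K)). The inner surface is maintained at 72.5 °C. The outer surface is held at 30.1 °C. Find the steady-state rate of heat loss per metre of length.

Q' = 143 W/m

Series thermal resistances, inner to outer:
  R'_carbon steel = ln(0.00556/0.00509)/(2πk) = 0.08832/(2π·42.9) = 3.277×10^-4 m·K/W
  R'_PTFE = ln(0.00648/0.00556)/(2πk) = 0.1531/(2π·0.232) = 0.1050 m·K/W
  R'_PVC = ln(0.00833/0.00648)/(2πk) = 0.2511/(2π·0.210) = 0.1903 m·K/W
ΣR = 3.277×10^-4 + 0.1050 + 0.1903 = 0.2956 m·K/W
Q' = ΔT/ΣR = (72.5 °C − 30.1 °C)/0.2956 = 143 W/m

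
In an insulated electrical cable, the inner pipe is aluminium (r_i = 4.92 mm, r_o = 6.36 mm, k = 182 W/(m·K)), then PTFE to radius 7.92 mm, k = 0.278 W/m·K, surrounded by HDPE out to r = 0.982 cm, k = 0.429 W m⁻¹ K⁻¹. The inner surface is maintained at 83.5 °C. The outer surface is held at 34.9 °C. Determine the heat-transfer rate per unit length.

Q' = 236 W/m

Resistance network (inner→outer):
  R'_aluminium = ln(0.00636/0.00492)/(2πk) = 0.2567/(2π·182) = 2.245×10^-4 m·K/W
  R'_PTFE = ln(0.00792/0.00636)/(2πk) = 0.2194/(2π·0.278) = 0.1256 m·K/W
  R'_HDPE = ln(0.00982/0.00792)/(2πk) = 0.2150/(2π·0.429) = 0.07977 m·K/W
ΣR = 2.245×10^-4 + 0.1256 + 0.07977 = 0.2056 m·K/W
Q' = ΔT/ΣR = (83.5 °C − 34.9 °C)/0.2056 = 236 W/m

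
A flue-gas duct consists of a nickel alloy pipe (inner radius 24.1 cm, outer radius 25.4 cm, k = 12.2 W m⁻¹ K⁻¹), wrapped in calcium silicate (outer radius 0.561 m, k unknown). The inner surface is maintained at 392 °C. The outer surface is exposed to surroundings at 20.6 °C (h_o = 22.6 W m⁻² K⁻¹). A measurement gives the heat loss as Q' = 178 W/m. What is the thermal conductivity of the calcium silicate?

ΣR = ΔT/Q' = |392 − 20.6|/178 = 2.087 m·K/W
Known resistances:
  R'_nickel alloy = ln(0.254/0.241)/(2πk) = 0.05254/(2π·12.2) = 6.854×10^-4 m·K/W
  R'_conv,out = 1/(2πr h) = 1/(2π·0.561·22.6) = 0.01255 m·K/W
R_calcium silicate = ΣR − ΣR_known = 2.087 − 0.01324 = 2.074 m·K/W
ln(r₂/r₁)/(2πk) = 2.074 ⇒ k = 0.7924/(2π·2.074) = 0.0608 W/m·K

k = 0.0608 W/m·K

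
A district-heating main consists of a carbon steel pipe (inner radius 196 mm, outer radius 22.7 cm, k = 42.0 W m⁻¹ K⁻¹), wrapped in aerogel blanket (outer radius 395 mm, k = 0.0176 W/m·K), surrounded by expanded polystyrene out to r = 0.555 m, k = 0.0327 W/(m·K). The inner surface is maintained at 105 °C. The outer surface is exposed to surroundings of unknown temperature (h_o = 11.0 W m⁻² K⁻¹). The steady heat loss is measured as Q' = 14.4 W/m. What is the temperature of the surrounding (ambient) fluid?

Series resistances:
  R'_carbon steel = ln(0.227/0.196)/(2πk) = 0.1468/(2π·42.0) = 5.564×10^-4 m·K/W
  R'_aerogel blanket = ln(0.395/0.227)/(2πk) = 0.5539/(2π·0.0176) = 5.009 m·K/W
  R'_expanded polystyrene = ln(0.555/0.395)/(2πk) = 0.3401/(2π·0.0327) = 1.655 m·K/W
  R'_conv,out = 1/(2πr h) = 1/(2π·0.555·11.0) = 0.02607 m·K/W
ΣR = 6.691 m·K/W
ΔT = Q'·ΣR = 14.4 × 6.691 = 96.35 K
Heat flows outward, so T_out = T_in − ΔT = 105 − 96.35 = 8.65 °C

T_out = 8.65 °C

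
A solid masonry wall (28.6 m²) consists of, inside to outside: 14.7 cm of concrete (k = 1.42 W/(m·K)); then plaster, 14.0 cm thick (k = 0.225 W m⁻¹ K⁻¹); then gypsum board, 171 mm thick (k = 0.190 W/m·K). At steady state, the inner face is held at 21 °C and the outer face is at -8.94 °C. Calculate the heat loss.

Q = 527 W

Treat each layer as a resistance in series:
  R_concrete = L/(kA) = 0.147/(1.42·28.6) = 0.003620 K/W
  R_plaster = L/(kA) = 0.140/(0.225·28.6) = 0.02176 K/W
  R_gypsum board = L/(kA) = 0.171/(0.190·28.6) = 0.03147 K/W
ΣR = 0.003620 + 0.02176 + 0.03147 = 0.05685 K/W
Q = ΔT/ΣR = (21 °C − -8.94 °C)/0.05685 = 527 W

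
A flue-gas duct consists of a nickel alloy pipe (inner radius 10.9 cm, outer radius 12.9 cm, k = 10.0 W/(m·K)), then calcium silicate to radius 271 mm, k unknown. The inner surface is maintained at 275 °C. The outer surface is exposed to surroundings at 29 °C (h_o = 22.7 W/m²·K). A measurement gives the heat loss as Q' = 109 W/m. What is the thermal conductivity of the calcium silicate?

k = 0.0530 W/m·K

ΣR = ΔT/Q' = |275 − 29|/109 = 2.257 m·K/W
Known resistances:
  R'_nickel alloy = ln(0.129/0.109)/(2πk) = 0.1685/(2π·10.0) = 0.002681 m·K/W
  R'_conv,out = 1/(2πr h) = 1/(2π·0.271·22.7) = 0.02587 m·K/W
R_calcium silicate = ΣR − ΣR_known = 2.257 − 0.02855 = 2.228 m·K/W
ln(r₂/r₁)/(2πk) = 2.228 ⇒ k = 0.7423/(2π·2.228) = 0.0530 W/m·K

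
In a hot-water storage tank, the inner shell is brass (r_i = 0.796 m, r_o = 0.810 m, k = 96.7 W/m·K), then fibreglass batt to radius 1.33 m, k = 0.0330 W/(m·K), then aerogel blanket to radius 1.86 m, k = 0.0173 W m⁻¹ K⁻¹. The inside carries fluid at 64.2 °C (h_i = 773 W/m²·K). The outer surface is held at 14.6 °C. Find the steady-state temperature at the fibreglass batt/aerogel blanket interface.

T = 37.3 °C

Resistance network (inner→outer):
  R_conv,in = 1/(4πr²h) = 1/(4π·0.796²·773) = 1.625×10^-4 K/W
  R_brass = (1/0.796 − 1/0.810)/(4πk) = 0.02171/(4π·96.7) = 1.787×10^-5 K/W
  R_fibreglass batt = (1/0.810 − 1/1.33)/(4πk) = 0.4827/(4π·0.0330) = 1.164 K/W
  R_aerogel blanket = (1/1.33 − 1/1.86)/(4πk) = 0.2142/(4π·0.0173) = 0.9855 K/W
ΣR = 1.625×10^-4 + 1.787×10^-5 + 1.164 + 0.9855 = 2.150 K/W
Q = ΔT/ΣR = (64.2 °C − 14.6 °C)/2.150 = 23.07 W
From the inner boundary to the fibreglass batt/aerogel blanket interface, ΣR_partial = 1.164 K/W.
T_interface = T_in − Q·ΣR_partial = 64.2 °C − (23.07)(1.164) = 37.3 °C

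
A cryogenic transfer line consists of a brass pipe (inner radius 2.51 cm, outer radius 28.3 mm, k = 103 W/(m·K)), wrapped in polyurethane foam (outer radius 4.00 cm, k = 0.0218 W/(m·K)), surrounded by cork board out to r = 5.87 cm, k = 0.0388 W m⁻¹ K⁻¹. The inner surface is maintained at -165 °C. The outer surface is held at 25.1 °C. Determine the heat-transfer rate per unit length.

Treat each layer as a resistance in series:
  R'_brass = ln(0.0283/0.0251)/(2πk) = 0.1200/(2π·103) = 1.854×10^-4 m·K/W
  R'_polyurethane foam = ln(0.0400/0.0283)/(2πk) = 0.3460/(2π·0.0218) = 2.526 m·K/W
  R'_cork board = ln(0.0587/0.0400)/(2πk) = 0.3836/(2π·0.0388) = 1.573 m·K/W
ΣR = 1.854×10^-4 + 2.526 + 1.573 = 4.099 m·K/W
Q' = ΔT/ΣR = (-165 °C − 25.1 °C)/4.099 = -46.4 W/m
(Negative Q' ⇒ heat flows inward; heat gain = 46.4 W/m.)

Q' = 46.4 W/m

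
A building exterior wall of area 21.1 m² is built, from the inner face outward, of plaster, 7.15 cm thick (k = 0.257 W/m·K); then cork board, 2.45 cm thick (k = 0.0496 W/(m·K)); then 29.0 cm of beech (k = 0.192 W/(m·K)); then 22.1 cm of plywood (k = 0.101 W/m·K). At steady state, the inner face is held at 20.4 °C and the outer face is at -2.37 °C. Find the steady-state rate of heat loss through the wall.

Q = 107 W

Series thermal resistances, inner to outer:
  R_plaster = L/(kA) = 0.0715/(0.257·21.1) = 0.01319 K/W
  R_cork board = L/(kA) = 0.0245/(0.0496·21.1) = 0.02341 K/W
  R_beech = L/(kA) = 0.290/(0.192·21.1) = 0.07158 K/W
  R_plywood = L/(kA) = 0.221/(0.101·21.1) = 0.1037 K/W
ΣR = 0.01319 + 0.02341 + 0.07158 + 0.1037 = 0.2119 K/W
Q = ΔT/ΣR = (20.4 °C − -2.37 °C)/0.2119 = 107 W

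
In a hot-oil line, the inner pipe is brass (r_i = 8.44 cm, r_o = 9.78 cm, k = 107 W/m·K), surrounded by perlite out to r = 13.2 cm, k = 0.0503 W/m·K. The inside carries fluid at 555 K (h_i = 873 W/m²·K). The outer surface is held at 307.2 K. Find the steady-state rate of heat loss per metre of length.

Q' = 261 W/m

Treat each layer as a resistance in series:
  R'_conv,in = 1/(2πr h) = 1/(2π·0.0844·873) = 0.002160 m·K/W
  R'_brass = ln(0.0978/0.0844)/(2πk) = 0.1474/(2π·107) = 2.192×10^-4 m·K/W
  R'_perlite = ln(0.132/0.0978)/(2πk) = 0.2999/(2π·0.0503) = 0.9488 m·K/W
ΣR = 0.002160 + 2.192×10^-4 + 0.9488 = 0.9512 m·K/W
Q' = ΔT/ΣR = (555 K − 307.2 K)/0.9512 = 261 W/m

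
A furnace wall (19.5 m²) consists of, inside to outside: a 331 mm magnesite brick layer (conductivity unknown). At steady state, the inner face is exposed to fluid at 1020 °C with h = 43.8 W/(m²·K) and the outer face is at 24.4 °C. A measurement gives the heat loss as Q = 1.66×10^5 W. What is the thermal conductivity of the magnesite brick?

ΣR = ΔT/Q = |1020 − 24.4|/1.66×10^5 = 0.005998 K/W
Known resistances:
  R_conv,in = 1/(hA) = 1/(43.8·19.5) = 0.001171 K/W
R_magnesite brick = ΣR − ΣR_known = 0.005998 − 0.001171 = 0.004827 K/W
L/(kA) = 0.004827 ⇒ k = 0.331/(0.004827·19.5) = 3.52 W/m·K

k = 3.52 W/m·K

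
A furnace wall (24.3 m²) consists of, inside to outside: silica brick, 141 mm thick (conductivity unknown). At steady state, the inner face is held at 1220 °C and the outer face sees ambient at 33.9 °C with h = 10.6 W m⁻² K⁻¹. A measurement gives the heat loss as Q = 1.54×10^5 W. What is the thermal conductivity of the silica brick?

k = 1.52 W/m·K

ΣR = ΔT/Q = |1220 − 33.9|/1.54×10^5 = 0.007702 K/W
Known resistances:
  R_conv,out = 1/(hA) = 1/(10.6·24.3) = 0.003882 K/W
R_silica brick = ΣR − ΣR_known = 0.007702 − 0.003882 = 0.003820 K/W
L/(kA) = 0.003820 ⇒ k = 0.141/(0.003820·24.3) = 1.52 W/m·K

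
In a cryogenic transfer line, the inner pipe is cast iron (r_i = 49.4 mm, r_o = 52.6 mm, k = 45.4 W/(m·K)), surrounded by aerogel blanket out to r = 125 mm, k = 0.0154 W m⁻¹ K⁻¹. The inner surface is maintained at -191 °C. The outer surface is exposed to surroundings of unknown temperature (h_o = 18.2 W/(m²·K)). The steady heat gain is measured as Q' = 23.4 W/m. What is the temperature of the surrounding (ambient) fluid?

T_out = 20.0 °C

Sum the resistances:
  R'_cast iron = ln(0.0526/0.0494)/(2πk) = 0.06277/(2π·45.4) = 2.200×10^-4 m·K/W
  R'_aerogel blanket = ln(0.125/0.0526)/(2πk) = 0.8656/(2π·0.0154) = 8.946 m·K/W
  R'_conv,out = 1/(2πr h) = 1/(2π·0.125·18.2) = 0.06996 m·K/W
ΣR = 9.016 m·K/W
ΔT = Q'·ΣR = 23.4 × 9.016 = 211.0 K
Heat flows inward, so T_out = T_in + ΔT = -191 + 211.0 = 20.0 °C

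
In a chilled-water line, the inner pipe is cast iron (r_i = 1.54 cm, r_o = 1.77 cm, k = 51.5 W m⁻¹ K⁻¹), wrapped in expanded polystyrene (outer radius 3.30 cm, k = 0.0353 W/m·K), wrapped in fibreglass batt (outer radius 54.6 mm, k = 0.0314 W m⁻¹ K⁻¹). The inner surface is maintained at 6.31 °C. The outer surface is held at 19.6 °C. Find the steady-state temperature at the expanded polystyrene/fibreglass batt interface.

Series thermal resistances, inner to outer:
  R'_cast iron = ln(0.0177/0.0154)/(2πk) = 0.1392/(2π·51.5) = 4.302×10^-4 m·K/W
  R'_expanded polystyrene = ln(0.0330/0.0177)/(2πk) = 0.6229/(2π·0.0353) = 2.809 m·K/W
  R'_fibreglass batt = ln(0.0546/0.0330)/(2πk) = 0.5035/(2π·0.0314) = 2.552 m·K/W
ΣR = 4.302×10^-4 + 2.809 + 2.552 = 5.361 m·K/W
Q' = ΔT/ΣR = (6.31 °C − 19.6 °C)/5.361 = -2.479 W/m
From the inner boundary to the expanded polystyrene/fibreglass batt interface, ΣR_partial = 2.809 m·K/W.
T_interface = T_in − Q'·ΣR_partial = 6.31 °C − (-2.479)(2.809) = 13.3 °C

T = 13.3 °C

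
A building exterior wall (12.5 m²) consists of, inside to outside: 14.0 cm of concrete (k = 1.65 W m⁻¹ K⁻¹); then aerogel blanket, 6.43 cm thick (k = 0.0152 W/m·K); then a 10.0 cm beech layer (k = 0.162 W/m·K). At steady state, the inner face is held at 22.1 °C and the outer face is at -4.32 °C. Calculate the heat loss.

Q = 67.0 W

Series thermal resistances, inner to outer:
  R_concrete = L/(kA) = 0.140/(1.65·12.5) = 0.006788 K/W
  R_aerogel blanket = L/(kA) = 0.0643/(0.0152·12.5) = 0.3384 K/W
  R_beech = L/(kA) = 0.100/(0.162·12.5) = 0.04938 K/W
ΣR = 0.006788 + 0.3384 + 0.04938 = 0.3946 K/W
Q = ΔT/ΣR = (22.1 °C − -4.32 °C)/0.3946 = 67.0 W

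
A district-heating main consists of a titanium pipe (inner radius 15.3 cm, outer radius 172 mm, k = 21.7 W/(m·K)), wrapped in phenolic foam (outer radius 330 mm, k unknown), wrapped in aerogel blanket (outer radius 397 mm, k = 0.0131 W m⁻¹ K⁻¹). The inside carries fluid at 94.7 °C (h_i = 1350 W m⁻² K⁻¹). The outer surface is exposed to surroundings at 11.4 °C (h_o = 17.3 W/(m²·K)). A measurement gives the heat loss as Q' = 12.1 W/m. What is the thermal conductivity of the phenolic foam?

k = 0.0225 W/m·K

ΣR = ΔT/Q' = |94.7 − 11.4|/12.1 = 6.884 m·K/W
Known resistances:
  R'_conv,in = 1/(2πr h) = 1/(2π·0.153·1350) = 7.705×10^-4 m·K/W
  R'_titanium = ln(0.172/0.153)/(2πk) = 0.1171/(2π·21.7) = 8.585×10^-4 m·K/W
  R'_aerogel blanket = ln(0.397/0.330)/(2πk) = 0.1848/(2π·0.0131) = 2.246 m·K/W
  R'_conv,out = 1/(2πr h) = 1/(2π·0.397·17.3) = 0.02317 m·K/W
R_phenolic foam = ΣR − ΣR_known = 6.884 − 2.271 = 4.613 m·K/W
ln(r₂/r₁)/(2πk) = 4.613 ⇒ k = 0.6516/(2π·4.613) = 0.0225 W/m·K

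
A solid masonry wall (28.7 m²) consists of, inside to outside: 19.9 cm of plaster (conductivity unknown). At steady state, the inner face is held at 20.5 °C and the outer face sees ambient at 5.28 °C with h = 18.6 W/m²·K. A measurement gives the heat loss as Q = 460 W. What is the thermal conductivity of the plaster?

ΣR = ΔT/Q = |20.5 − 5.28|/460 = 0.03309 K/W
Known resistances:
  R_conv,out = 1/(hA) = 1/(18.6·28.7) = 0.001873 K/W
R_plaster = ΣR − ΣR_known = 0.03309 − 0.001873 = 0.03122 K/W
L/(kA) = 0.03122 ⇒ k = 0.199/(0.03122·28.7) = 0.222 W/m·K

k = 0.222 W/m·K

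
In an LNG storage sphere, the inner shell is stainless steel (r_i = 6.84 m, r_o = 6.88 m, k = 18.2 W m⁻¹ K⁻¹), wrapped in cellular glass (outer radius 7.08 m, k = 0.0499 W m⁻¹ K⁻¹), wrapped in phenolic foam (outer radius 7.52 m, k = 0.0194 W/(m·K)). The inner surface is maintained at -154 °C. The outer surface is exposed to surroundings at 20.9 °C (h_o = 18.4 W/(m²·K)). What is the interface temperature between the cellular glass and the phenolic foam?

T = -126 °C

Series thermal resistances, inner to outer:
  R_stainless steel = (1/6.84 − 1/6.88)/(4πk) = 8.500×10^-4/(4π·18.2) = 3.717×10^-6 K/W
  R_cellular glass = (1/6.88 − 1/7.08)/(4πk) = 0.004106/(4π·0.0499) = 0.006548 K/W
  R_phenolic foam = (1/7.08 − 1/7.52)/(4πk) = 0.008264/(4π·0.0194) = 0.03390 K/W
  R_conv,out = 1/(4πr²h) = 1/(4π·7.52²·18.4) = 7.648×10^-5 K/W
ΣR = 3.717×10^-6 + 0.006548 + 0.03390 + 7.648×10^-5 = 0.04053 K/W
Q = ΔT/ΣR = (-154 °C − 20.9 °C)/0.04053 = -4315 W
From the inner boundary to the cellular glass/phenolic foam interface, ΣR_partial = 0.006552 K/W.
T_interface = T_in − Q·ΣR_partial = -154 °C − (-4315)(0.006552) = -126 °C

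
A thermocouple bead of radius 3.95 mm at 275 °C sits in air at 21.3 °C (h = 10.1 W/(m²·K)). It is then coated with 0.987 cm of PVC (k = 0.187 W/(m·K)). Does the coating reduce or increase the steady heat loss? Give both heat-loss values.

Critical radius for a sphere: r_cr = 2k/h = 0.0370 m = 3.70 cm.
Outer radius after coating: r₂ = 0.00395 + 0.00987 = 0.01382 m.
Since r₁ < r_cr and r₂ ≤ r_cr, the coating moves toward the maximum at r_cr — heat loss rises.
Bare: R = 1/(4πr₁²h) = 505.0 K/W; Q = 253.7/505.0 = 0.502 W.
Coated: R = R_cond + R_conv = 118.2 K/W; Q = 253.7/118.2 = 2.15 W.

increases: 0.502 → 2.15 W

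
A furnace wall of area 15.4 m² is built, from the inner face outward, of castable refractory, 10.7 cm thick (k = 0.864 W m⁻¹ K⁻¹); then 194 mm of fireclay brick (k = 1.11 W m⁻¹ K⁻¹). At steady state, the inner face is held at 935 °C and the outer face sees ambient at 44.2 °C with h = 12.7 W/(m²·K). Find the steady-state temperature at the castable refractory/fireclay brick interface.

Series thermal resistances, inner to outer:
  R_castable refractory = L/(kA) = 0.107/(0.864·15.4) = 0.008042 K/W
  R_fireclay brick = L/(kA) = 0.194/(1.11·15.4) = 0.01135 K/W
  R_conv,out = 1/(hA) = 1/(12.7·15.4) = 0.005113 K/W
ΣR = 0.008042 + 0.01135 + 0.005113 = 0.02451 K/W
Q = ΔT/ΣR = (935 °C − 44.2 °C)/0.02451 = 36340 W
From the inner boundary to the castable refractory/fireclay brick interface, ΣR_partial = 0.008042 K/W.
T_interface = T_in − Q·ΣR_partial = 935 °C − (36340)(0.008042) = 643 °C

T = 643 °C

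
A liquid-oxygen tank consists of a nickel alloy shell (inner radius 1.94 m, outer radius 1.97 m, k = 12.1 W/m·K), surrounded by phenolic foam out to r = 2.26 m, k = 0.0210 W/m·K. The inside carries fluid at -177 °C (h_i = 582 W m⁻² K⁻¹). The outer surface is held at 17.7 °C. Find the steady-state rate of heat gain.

Series thermal resistances, inner to outer:
  R_conv,in = 1/(4πr²h) = 1/(4π·1.94²·582) = 3.633×10^-5 K/W
  R_nickel alloy = (1/1.94 − 1/1.97)/(4πk) = 0.007850/(4π·12.1) = 5.162×10^-5 K/W
  R_phenolic foam = (1/1.97 − 1/2.26)/(4πk) = 0.06514/(4π·0.0210) = 0.2468 K/W
ΣR = 3.633×10^-5 + 5.162×10^-5 + 0.2468 = 0.2469 K/W
Q = ΔT/ΣR = (-177 °C − 17.7 °C)/0.2469 = -789 W
(Negative Q ⇒ heat flows inward; heat gain = 789 W.)

Q = 789 W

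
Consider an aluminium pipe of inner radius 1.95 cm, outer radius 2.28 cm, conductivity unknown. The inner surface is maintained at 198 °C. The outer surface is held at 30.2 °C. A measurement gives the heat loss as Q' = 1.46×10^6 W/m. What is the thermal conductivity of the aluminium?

ΣR = ΔT/Q' = |198 − 30.2|/1.46×10^6 = 1.149×10^-4 m·K/W
ln(r₂/r₁)/(2πk) = 1.149×10^-4 ⇒ k = 0.1563/(2π·1.149×10^-4) = 217 W/m·K

k = 217 W/m·K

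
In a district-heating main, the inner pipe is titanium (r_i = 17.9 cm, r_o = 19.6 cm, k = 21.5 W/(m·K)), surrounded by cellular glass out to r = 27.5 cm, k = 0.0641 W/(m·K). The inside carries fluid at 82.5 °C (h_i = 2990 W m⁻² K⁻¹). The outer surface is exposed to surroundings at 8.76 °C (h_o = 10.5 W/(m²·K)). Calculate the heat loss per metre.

Q' = 82.2 W/m

Resistance network (inner→outer):
  R'_conv,in = 1/(2πr h) = 1/(2π·0.179·2990) = 2.974×10^-4 m·K/W
  R'_titanium = ln(0.196/0.179)/(2πk) = 0.09073/(2π·21.5) = 6.716×10^-4 m·K/W
  R'_cellular glass = ln(0.275/0.196)/(2πk) = 0.3387/(2π·0.0641) = 0.8409 m·K/W
  R'_conv,out = 1/(2πr h) = 1/(2π·0.275·10.5) = 0.05512 m·K/W
ΣR = 2.974×10^-4 + 6.716×10^-4 + 0.8409 + 0.05512 = 0.8970 m·K/W
Q' = ΔT/ΣR = (82.5 °C − 8.76 °C)/0.8970 = 82.2 W/m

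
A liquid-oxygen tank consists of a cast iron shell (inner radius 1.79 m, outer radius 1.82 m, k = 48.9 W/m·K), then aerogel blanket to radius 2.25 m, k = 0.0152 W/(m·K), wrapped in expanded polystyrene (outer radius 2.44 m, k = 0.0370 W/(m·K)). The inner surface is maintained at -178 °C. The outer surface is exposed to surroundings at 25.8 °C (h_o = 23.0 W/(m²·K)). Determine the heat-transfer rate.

Q = 326 W

Series thermal resistances, inner to outer:
  R_cast iron = (1/1.79 − 1/1.82)/(4πk) = 0.009209/(4π·48.9) = 1.499×10^-5 K/W
  R_aerogel blanket = (1/1.82 − 1/2.25)/(4πk) = 0.1050/(4π·0.0152) = 0.5497 K/W
  R_expanded polystyrene = (1/2.25 − 1/2.44)/(4πk) = 0.03461/(4π·0.0370) = 0.07443 K/W
  R_conv,out = 1/(4πr²h) = 1/(4π·2.44²·23.0) = 5.811×10^-4 K/W
ΣR = 1.499×10^-5 + 0.5497 + 0.07443 + 5.811×10^-4 = 0.6247 K/W
Q = ΔT/ΣR = (-178 °C − 25.8 °C)/0.6247 = -326 W
(Negative Q ⇒ heat flows inward; heat gain = 326 W.)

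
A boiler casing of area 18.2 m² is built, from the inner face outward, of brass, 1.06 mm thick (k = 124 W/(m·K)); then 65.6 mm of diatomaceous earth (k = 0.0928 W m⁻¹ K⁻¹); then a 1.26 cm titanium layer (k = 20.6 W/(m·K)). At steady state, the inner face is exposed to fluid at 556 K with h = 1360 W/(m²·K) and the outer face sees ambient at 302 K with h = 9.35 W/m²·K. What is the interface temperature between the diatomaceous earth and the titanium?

T = 335.5 K

Resistance network (inner→outer):
  R_conv,in = 1/(hA) = 1/(1360·18.2) = 4.040×10^-5 K/W
  R_brass = L/(kA) = 0.00106/(124·18.2) = 4.697×10^-7 K/W
  R_diatomaceous earth = L/(kA) = 0.0656/(0.0928·18.2) = 0.03884 K/W
  R_titanium = L/(kA) = 0.0126/(20.6·18.2) = 3.361×10^-5 K/W
  R_conv,out = 1/(hA) = 1/(9.35·18.2) = 0.005876 K/W
ΣR = 4.040×10^-5 + 4.697×10^-7 + 0.03884 + 3.361×10^-5 + 0.005876 = 0.04479 K/W
Q = ΔT/ΣR = (556 K − 302 K)/0.04479 = 5671 W
From the inner boundary to the diatomaceous earth/titanium interface, ΣR_partial = 0.03888 K/W.
T_interface = T_in − Q·ΣR_partial = 556 K − (5671)(0.03888) = 335.5 K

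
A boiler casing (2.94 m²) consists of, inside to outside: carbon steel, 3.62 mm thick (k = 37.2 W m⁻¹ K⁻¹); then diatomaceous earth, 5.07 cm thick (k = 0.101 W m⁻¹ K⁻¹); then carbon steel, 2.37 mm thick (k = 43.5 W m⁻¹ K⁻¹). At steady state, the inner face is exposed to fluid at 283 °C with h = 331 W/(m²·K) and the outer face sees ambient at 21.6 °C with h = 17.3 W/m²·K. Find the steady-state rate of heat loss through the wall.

Treat each layer as a resistance in series:
  R_conv,in = 1/(hA) = 1/(331·2.94) = 0.001028 K/W
  R_carbon steel = L/(kA) = 0.00362/(37.2·2.94) = 3.310×10^-5 K/W
  R_diatomaceous earth = L/(kA) = 0.0507/(0.101·2.94) = 0.1707 K/W
  R_carbon steel = L/(kA) = 0.00237/(43.5·2.94) = 1.853×10^-5 K/W
  R_conv,out = 1/(hA) = 1/(17.3·2.94) = 0.01966 K/W
ΣR = 0.001028 + 3.310×10^-5 + 0.1707 + 1.853×10^-5 + 0.01966 = 0.1914 K/W
Q = ΔT/ΣR = (283 °C − 21.6 °C)/0.1914 = 1370 W

Q = 1370 W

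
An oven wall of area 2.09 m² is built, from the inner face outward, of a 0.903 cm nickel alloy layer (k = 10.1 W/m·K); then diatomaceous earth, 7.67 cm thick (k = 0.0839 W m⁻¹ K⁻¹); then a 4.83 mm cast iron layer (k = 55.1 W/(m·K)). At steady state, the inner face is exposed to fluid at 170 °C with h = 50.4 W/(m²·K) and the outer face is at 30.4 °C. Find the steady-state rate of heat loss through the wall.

Treat each layer as a resistance in series:
  R_conv,in = 1/(hA) = 1/(50.4·2.09) = 0.009493 K/W
  R_nickel alloy = L/(kA) = 0.00903/(10.1·2.09) = 4.278×10^-4 K/W
  R_diatomaceous earth = L/(kA) = 0.0767/(0.0839·2.09) = 0.4374 K/W
  R_cast iron = L/(kA) = 0.00483/(55.1·2.09) = 4.194×10^-5 K/W
ΣR = 0.009493 + 4.278×10^-4 + 0.4374 + 4.194×10^-5 = 0.4474 K/W
Q = ΔT/ΣR = (170 °C − 30.4 °C)/0.4474 = 312 W

Q = 312 W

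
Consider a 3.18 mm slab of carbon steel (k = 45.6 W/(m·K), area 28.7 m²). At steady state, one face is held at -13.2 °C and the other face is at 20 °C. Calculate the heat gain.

Q = kA·ΔT/L = 45.6 × 28.7 × |-13.2 °C − 20 °C| / 0.00318 = 1.37×10^7 W

Q = 13700 kW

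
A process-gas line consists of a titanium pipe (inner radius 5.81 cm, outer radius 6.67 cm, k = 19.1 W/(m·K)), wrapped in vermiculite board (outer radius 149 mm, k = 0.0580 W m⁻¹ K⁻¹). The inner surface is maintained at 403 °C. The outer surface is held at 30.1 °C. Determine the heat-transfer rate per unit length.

Q' = 169 W/m

Resistance network (inner→outer):
  R'_titanium = ln(0.0667/0.0581)/(2πk) = 0.1380/(2π·19.1) = 0.001150 m·K/W
  R'_vermiculite board = ln(0.149/0.0667)/(2πk) = 0.8037/(2π·0.0580) = 2.206 m·K/W
ΣR = 0.001150 + 2.206 = 2.207 m·K/W
Q' = ΔT/ΣR = (403 °C − 30.1 °C)/2.207 = 169 W/m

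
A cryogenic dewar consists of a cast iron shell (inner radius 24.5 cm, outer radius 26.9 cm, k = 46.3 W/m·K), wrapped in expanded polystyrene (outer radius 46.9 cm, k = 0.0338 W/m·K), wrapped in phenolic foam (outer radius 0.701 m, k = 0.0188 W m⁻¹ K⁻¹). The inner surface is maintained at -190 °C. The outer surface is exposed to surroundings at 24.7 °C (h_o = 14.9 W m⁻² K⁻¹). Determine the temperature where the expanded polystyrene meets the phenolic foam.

T = -70.9 °C

Resistance network (inner→outer):
  R_cast iron = (1/0.245 − 1/0.269)/(4πk) = 0.3642/(4π·46.3) = 6.259×10^-4 K/W
  R_expanded polystyrene = (1/0.269 − 1/0.469)/(4πk) = 1.585/(4π·0.0338) = 3.732 K/W
  R_phenolic foam = (1/0.469 − 1/0.701)/(4πk) = 0.7057/(4π·0.0188) = 2.987 K/W
  R_conv,out = 1/(4πr²h) = 1/(4π·0.701²·14.9) = 0.01087 K/W
ΣR = 6.259×10^-4 + 3.732 + 2.987 + 0.01087 = 6.730 K/W
Q = ΔT/ΣR = (-190 °C − 24.7 °C)/6.730 = -31.90 W
From the inner boundary to the expanded polystyrene/phenolic foam interface, ΣR_partial = 3.733 K/W.
T_interface = T_in − Q·ΣR_partial = -190 °C − (-31.90)(3.733) = -70.9 °C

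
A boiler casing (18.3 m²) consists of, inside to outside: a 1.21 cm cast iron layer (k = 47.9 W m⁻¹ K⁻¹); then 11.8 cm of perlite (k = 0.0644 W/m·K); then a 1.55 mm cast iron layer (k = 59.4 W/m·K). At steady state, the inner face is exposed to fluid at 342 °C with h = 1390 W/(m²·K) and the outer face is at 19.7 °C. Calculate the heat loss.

Series thermal resistances, inner to outer:
  R_conv,in = 1/(hA) = 1/(1390·18.3) = 3.931×10^-5 K/W
  R_cast iron = L/(kA) = 0.0121/(47.9·18.3) = 1.380×10^-5 K/W
  R_perlite = L/(kA) = 0.118/(0.0644·18.3) = 0.1001 K/W
  R_cast iron = L/(kA) = 0.00155/(59.4·18.3) = 1.426×10^-6 K/W
ΣR = 3.931×10^-5 + 1.380×10^-5 + 0.1001 + 1.426×10^-6 = 0.1002 K/W
Q = ΔT/ΣR = (342 °C − 19.7 °C)/0.1002 = 3220 W

Q = 3220 W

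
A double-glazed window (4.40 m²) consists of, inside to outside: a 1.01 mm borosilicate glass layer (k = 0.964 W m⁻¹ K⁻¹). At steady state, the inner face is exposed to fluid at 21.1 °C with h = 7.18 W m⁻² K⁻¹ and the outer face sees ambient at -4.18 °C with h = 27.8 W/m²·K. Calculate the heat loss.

Series thermal resistances, inner to outer:
  R_conv,in = 1/(hA) = 1/(7.18·4.40) = 0.03165 K/W
  R_borosilicate glass = L/(kA) = 0.00101/(0.964·4.40) = 2.381×10^-4 K/W
  R_conv,out = 1/(hA) = 1/(27.8·4.40) = 0.008175 K/W
ΣR = 0.03165 + 2.381×10^-4 + 0.008175 = 0.04006 K/W
Q = ΔT/ΣR = (21.1 °C − -4.18 °C)/0.04006 = 631 W

Q = 631 W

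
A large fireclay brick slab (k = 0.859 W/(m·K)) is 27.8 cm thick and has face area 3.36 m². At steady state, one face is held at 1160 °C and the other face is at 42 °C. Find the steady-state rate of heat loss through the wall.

Q = kA·ΔT/L = 0.859 × 3.36 × |1160 °C − 42 °C| / 0.278 = 11600 W

Q = 11.6 kW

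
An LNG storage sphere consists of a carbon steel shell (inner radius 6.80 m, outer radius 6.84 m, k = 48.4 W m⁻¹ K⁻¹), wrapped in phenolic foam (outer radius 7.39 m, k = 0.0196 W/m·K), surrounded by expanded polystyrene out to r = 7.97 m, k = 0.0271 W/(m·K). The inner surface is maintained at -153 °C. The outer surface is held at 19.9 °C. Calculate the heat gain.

Q = 2370 W

Series thermal resistances, inner to outer:
  R_carbon steel = (1/6.80 − 1/6.84)/(4πk) = 8.600×10^-4/(4π·48.4) = 1.414×10^-6 K/W
  R_phenolic foam = (1/6.84 − 1/7.39)/(4πk) = 0.01088/(4π·0.0196) = 0.04418 K/W
  R_expanded polystyrene = (1/7.39 − 1/7.97)/(4πk) = 0.009847/(4π·0.0271) = 0.02892 K/W
ΣR = 1.414×10^-6 + 0.04418 + 0.02892 = 0.07310 K/W
Q = ΔT/ΣR = (-153 °C − 19.9 °C)/0.07310 = -2370 W
(Negative Q ⇒ heat flows inward; heat gain = 2370 W.)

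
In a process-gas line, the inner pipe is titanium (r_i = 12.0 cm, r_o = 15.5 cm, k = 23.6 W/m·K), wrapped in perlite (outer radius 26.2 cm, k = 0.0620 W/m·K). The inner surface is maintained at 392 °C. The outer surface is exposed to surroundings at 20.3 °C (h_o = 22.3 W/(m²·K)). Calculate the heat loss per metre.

Q' = 270 W/m

Treat each layer as a resistance in series:
  R'_titanium = ln(0.155/0.120)/(2πk) = 0.2559/(2π·23.6) = 0.001726 m·K/W
  R'_perlite = ln(0.262/0.155)/(2πk) = 0.5249/(2π·0.0620) = 1.347 m·K/W
  R'_conv,out = 1/(2πr h) = 1/(2π·0.262·22.3) = 0.02724 m·K/W
ΣR = 0.001726 + 1.347 + 0.02724 = 1.376 m·K/W
Q' = ΔT/ΣR = (392 °C − 20.3 °C)/1.376 = 270 W/m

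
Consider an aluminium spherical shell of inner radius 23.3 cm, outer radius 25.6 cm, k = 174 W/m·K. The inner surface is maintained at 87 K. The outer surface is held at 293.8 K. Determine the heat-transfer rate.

Q = 4πk·ΔT/(1/r₁ − 1/r₂) = 4π × 174 × 206.8 / (1/0.233 − 1/0.256) = 1.17×10^6 W

Q = 1170 kW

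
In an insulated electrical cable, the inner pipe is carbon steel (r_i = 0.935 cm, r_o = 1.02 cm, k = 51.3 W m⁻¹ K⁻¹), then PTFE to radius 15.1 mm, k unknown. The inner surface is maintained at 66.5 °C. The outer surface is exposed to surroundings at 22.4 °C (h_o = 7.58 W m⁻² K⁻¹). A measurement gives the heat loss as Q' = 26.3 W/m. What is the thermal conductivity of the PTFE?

k = 0.218 W/m·K

ΣR = ΔT/Q' = |66.5 − 22.4|/26.3 = 1.677 m·K/W
Known resistances:
  R'_carbon steel = ln(0.0102/0.00935)/(2πk) = 0.08701/(2π·51.3) = 2.699×10^-4 m·K/W
  R'_conv,out = 1/(2πr h) = 1/(2π·0.0151·7.58) = 1.391 m·K/W
R_PTFE = ΣR − ΣR_known = 1.677 − 1.391 = 0.2860 m·K/W
ln(r₂/r₁)/(2πk) = 0.2860 ⇒ k = 0.3923/(2π·0.2860) = 0.218 W/m·K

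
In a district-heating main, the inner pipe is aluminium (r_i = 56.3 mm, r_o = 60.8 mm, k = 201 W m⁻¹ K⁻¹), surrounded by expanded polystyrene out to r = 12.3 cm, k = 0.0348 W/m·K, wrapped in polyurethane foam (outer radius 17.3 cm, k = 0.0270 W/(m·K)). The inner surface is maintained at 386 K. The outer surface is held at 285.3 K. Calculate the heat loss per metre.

Series thermal resistances, inner to outer:
  R'_aluminium = ln(0.0608/0.0563)/(2πk) = 0.07690/(2π·201) = 6.089×10^-5 m·K/W
  R'_expanded polystyrene = ln(0.123/0.0608)/(2πk) = 0.7046/(2π·0.0348) = 3.222 m·K/W
  R'_polyurethane foam = ln(0.173/0.123)/(2πk) = 0.3411/(2π·0.0270) = 2.011 m·K/W
ΣR = 6.089×10^-5 + 3.222 + 2.011 = 5.233 m·K/W
Q' = ΔT/ΣR = (386 K − 285.3 K)/5.233 = 19.2 W/m

Q' = 19.2 W/m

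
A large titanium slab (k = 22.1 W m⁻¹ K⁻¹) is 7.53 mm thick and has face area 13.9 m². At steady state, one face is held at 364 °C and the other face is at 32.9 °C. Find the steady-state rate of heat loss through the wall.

Q = kA·ΔT/L = 22.1 × 13.9 × |364 °C − 32.9 °C| / 0.00753 = 1.35×10^7 W

Q = 13500 kW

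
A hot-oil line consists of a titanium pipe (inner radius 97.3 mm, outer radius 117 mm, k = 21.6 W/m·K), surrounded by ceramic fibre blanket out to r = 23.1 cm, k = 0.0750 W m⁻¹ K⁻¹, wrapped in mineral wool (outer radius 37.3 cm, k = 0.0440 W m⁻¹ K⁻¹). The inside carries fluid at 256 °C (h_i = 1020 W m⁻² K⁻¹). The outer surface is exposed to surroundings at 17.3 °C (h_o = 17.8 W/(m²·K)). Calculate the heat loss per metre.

Resistance network (inner→outer):
  R'_conv,in = 1/(2πr h) = 1/(2π·0.0973·1020) = 0.001604 m·K/W
  R'_titanium = ln(0.117/0.0973)/(2πk) = 0.1844/(2π·21.6) = 0.001359 m·K/W
  R'_ceramic fibre blanket = ln(0.231/0.117)/(2πk) = 0.6802/(2π·0.0750) = 1.444 m·K/W
  R'_mineral wool = ln(0.373/0.231)/(2πk) = 0.4792/(2π·0.0440) = 1.733 m·K/W
  R'_conv,out = 1/(2πr h) = 1/(2π·0.373·17.8) = 0.02397 m·K/W
ΣR = 0.001604 + 0.001359 + 1.444 + 1.733 + 0.02397 = 3.204 m·K/W
Q' = ΔT/ΣR = (256 °C − 17.3 °C)/3.204 = 74.5 W/m

Q' = 74.5 W/m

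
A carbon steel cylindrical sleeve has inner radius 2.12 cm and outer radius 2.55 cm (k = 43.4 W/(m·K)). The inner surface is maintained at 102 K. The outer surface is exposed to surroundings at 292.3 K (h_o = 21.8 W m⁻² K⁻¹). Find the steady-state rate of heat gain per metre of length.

Q' = 663 W/m

Treat each layer as a resistance in series:
  R'_carbon steel = ln(0.0255/0.0212)/(2πk) = 0.1847/(2π·43.4) = 6.772×10^-4 m·K/W
  R'_conv,out = 1/(2πr h) = 1/(2π·0.0255·21.8) = 0.2863 m·K/W
ΣR = 6.772×10^-4 + 0.2863 = 0.2870 m·K/W
Q' = ΔT/ΣR = (102 K − 292.3 K)/0.2870 = -663 W/m
(Negative Q' ⇒ heat flows inward; heat gain = 663 W/m.)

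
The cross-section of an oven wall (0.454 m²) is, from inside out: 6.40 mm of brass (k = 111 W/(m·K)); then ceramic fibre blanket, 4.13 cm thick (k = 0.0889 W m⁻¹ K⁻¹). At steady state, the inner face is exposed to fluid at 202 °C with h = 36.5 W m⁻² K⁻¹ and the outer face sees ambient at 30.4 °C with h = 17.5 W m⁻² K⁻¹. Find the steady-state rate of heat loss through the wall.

Q = 142 W

Series thermal resistances, inner to outer:
  R_conv,in = 1/(hA) = 1/(36.5·0.454) = 0.06035 K/W
  R_brass = L/(kA) = 0.00640/(111·0.454) = 1.270×10^-4 K/W
  R_ceramic fibre blanket = L/(kA) = 0.0413/(0.0889·0.454) = 1.023 K/W
  R_conv,out = 1/(hA) = 1/(17.5·0.454) = 0.1259 K/W
ΣR = 0.06035 + 1.270×10^-4 + 1.023 + 0.1259 = 1.209 K/W
Q = ΔT/ΣR = (202 °C − 30.4 °C)/1.209 = 142 W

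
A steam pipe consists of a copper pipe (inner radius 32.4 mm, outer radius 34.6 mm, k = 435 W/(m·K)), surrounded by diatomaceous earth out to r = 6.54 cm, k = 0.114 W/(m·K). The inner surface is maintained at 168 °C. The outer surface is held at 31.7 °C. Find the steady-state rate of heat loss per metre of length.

Q' = 153 W/m

Resistance network (inner→outer):
  R'_copper = ln(0.0346/0.0324)/(2πk) = 0.06570/(2π·435) = 2.404×10^-5 m·K/W
  R'_diatomaceous earth = ln(0.0654/0.0346)/(2πk) = 0.6367/(2π·0.114) = 0.8889 m·K/W
ΣR = 2.404×10^-5 + 0.8889 = 0.8889 m·K/W
Q' = ΔT/ΣR = (168 °C − 31.7 °C)/0.8889 = 153 W/m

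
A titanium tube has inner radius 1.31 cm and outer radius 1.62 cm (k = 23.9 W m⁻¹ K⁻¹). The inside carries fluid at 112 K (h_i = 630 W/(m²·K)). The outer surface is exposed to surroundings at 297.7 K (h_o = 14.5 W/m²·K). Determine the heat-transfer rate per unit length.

Series thermal resistances, inner to outer:
  R'_conv,in = 1/(2πr h) = 1/(2π·0.0131·630) = 0.01928 m·K/W
  R'_titanium = ln(0.0162/0.0131)/(2πk) = 0.2124/(2π·23.9) = 0.001414 m·K/W
  R'_conv,out = 1/(2πr h) = 1/(2π·0.0162·14.5) = 0.6775 m·K/W
ΣR = 0.01928 + 0.001414 + 0.6775 = 0.6982 m·K/W
Q' = ΔT/ΣR = (112 K − 297.7 K)/0.6982 = -266 W/m
(Negative Q' ⇒ heat flows inward; heat gain = 266 W/m.)

Q' = 266 W/m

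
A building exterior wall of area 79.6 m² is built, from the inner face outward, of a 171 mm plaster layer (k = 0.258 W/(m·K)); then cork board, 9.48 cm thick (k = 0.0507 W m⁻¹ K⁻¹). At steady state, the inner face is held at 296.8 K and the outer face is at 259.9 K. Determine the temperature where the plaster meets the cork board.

T = 287.1 K

Resistance network (inner→outer):
  R_plaster = L/(kA) = 0.171/(0.258·79.6) = 0.008327 K/W
  R_cork board = L/(kA) = 0.0948/(0.0507·79.6) = 0.02349 K/W
ΣR = 0.008327 + 0.02349 = 0.03182 K/W
Q = ΔT/ΣR = (296.8 K − 259.9 K)/0.03182 = 1160 W
From the inner boundary to the plaster/cork board interface, ΣR_partial = 0.008327 K/W.
T_interface = T_in − Q·ΣR_partial = 296.8 K − (1160)(0.008327) = 287.1 K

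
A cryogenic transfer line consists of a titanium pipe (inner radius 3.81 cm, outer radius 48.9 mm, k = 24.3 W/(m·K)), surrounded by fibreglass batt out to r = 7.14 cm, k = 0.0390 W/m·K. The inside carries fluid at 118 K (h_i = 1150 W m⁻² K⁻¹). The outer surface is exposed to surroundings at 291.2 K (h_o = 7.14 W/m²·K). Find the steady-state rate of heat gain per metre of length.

Q' = 93.0 W/m

Series thermal resistances, inner to outer:
  R'_conv,in = 1/(2πr h) = 1/(2π·0.0381·1150) = 0.003632 m·K/W
  R'_titanium = ln(0.0489/0.0381)/(2πk) = 0.2496/(2π·24.3) = 0.001635 m·K/W
  R'_fibreglass batt = ln(0.0714/0.0489)/(2πk) = 0.3785/(2π·0.0390) = 1.545 m·K/W
  R'_conv,out = 1/(2πr h) = 1/(2π·0.0714·7.14) = 0.3122 m·K/W
ΣR = 0.003632 + 0.001635 + 1.545 + 0.3122 = 1.862 m·K/W
Q' = ΔT/ΣR = (118 K − 291.2 K)/1.862 = -93.0 W/m
(Negative Q' ⇒ heat flows inward; heat gain = 93.0 W/m.)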